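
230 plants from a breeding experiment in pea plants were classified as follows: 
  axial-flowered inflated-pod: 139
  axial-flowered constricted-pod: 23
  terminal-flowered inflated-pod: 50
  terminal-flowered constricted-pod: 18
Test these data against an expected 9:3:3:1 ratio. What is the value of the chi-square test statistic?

The 9:3:3:1 ratio has 16 parts, so with N = 230 the expected counts are:
  axial-flowered inflated-pod: 230 × 9/16 = 129.375
  axial-flowered constricted-pod: 230 × 3/16 = 43.125
  terminal-flowered inflated-pod: 230 × 3/16 = 43.125
  terminal-flowered constricted-pod: 230 × 1/16 = 14.375
χ² = Σ (O − E)² / E
  axial-flowered inflated-pod: (139 − 129.375)² / 129.375 = 0.7161
  axial-flowered constricted-pod: (23 − 43.125)² / 43.125 = 9.3917
  terminal-flowered inflated-pod: (50 − 43.125)² / 43.125 = 1.0960
  terminal-flowered constricted-pod: (18 − 14.375)² / 14.375 = 0.9141
χ² = 0.7161 + 9.3917 + 1.0960 + 0.9141 = 12.1179 ≈ 12.118

12.118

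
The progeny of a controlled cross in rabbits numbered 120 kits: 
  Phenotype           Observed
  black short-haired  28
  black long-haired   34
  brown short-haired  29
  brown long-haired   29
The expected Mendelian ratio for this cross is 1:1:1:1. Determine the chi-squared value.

0.733

Under the 1:1:1:1 hypothesis (Σ ratio = 4, N = 120):
  black short-haired: 120 × 1/4 = 30
  black long-haired: 120 × 1/4 = 30
  brown short-haired: 120 × 1/4 = 30
  brown long-haired: 120 × 1/4 = 30
χ² = Σ (O − E)² / E
  black short-haired: (28 − 30)² / 30 = 0.1333
  black long-haired: (34 − 30)² / 30 = 0.5333
  brown short-haired: (29 − 30)² / 30 = 0.0333
  brown long-haired: (29 − 30)² / 30 = 0.0333
χ² = 0.1333 + 0.5333 + 0.0333 + 0.0333 = 0.7332 ≈ 0.733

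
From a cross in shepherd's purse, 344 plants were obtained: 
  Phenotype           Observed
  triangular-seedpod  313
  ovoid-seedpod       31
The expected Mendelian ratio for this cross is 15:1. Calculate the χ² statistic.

Total ratio parts = 16. Expected numbers out of 344:
  triangular-seedpod: 344 × 15/16 = 322.5
  ovoid-seedpod: 344 × 1/16 = 21.5
χ² = Σ (O − E)² / E
  triangular-seedpod: (313 − 322.5)² / 322.5 = 0.2798
  ovoid-seedpod: (31 − 21.5)² / 21.5 = 4.1977
χ² = 0.2798 + 4.1977 = 4.4775 ≈ 4.478

4.478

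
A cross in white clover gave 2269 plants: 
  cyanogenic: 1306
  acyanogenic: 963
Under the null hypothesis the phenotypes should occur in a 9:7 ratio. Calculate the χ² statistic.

1.578

Expected counts for N = 2269 under a 9:7 ratio (total parts = 16):
  cyanogenic: 2269 × 9/16 = 1276.3125
  acyanogenic: 2269 × 7/16 = 992.6875
χ² = Σ (O − E)² / E
  cyanogenic: (1306 − 1276.3125)² / 1276.3125 = 0.6905
  acyanogenic: (963 − 992.6875)² / 992.6875 = 0.8878
χ² = 0.6905 + 0.8878 = 1.5783 ≈ 1.578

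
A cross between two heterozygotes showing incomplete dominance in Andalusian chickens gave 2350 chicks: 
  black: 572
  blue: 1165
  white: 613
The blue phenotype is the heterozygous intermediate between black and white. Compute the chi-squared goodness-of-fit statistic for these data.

With incomplete dominance, a heterozygote × heterozygote cross gives a 1:2:1 phenotypic ratio.
Under the 1:2:1 hypothesis (Σ ratio = 4, N = 2350):
  black: 2350 × 1/4 = 587.5
  blue: 2350 × 2/4 = 1175
  white: 2350 × 1/4 = 587.5
χ² = Σ (O − E)² / E
  black: (572 − 587.5)² / 587.5 = 0.4089
  blue: (1165 − 1175)² / 1175 = 0.0851
  white: (613 − 587.5)² / 587.5 = 1.1068
χ² = 0.4089 + 0.0851 + 1.1068 = 1.6008 ≈ 1.601

1.601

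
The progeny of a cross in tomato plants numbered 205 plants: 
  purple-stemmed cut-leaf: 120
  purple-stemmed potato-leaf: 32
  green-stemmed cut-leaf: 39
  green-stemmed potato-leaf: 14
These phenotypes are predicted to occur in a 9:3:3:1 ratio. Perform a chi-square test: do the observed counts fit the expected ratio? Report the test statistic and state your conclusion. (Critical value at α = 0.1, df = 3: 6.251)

1.387; consistent

Under the 9:3:3:1 hypothesis (Σ ratio = 16, N = 205):
  purple-stemmed cut-leaf: 205 × 9/16 = 115.3125
  purple-stemmed potato-leaf: 205 × 3/16 = 38.4375
  green-stemmed cut-leaf: 205 × 3/16 = 38.4375
  green-stemmed potato-leaf: 205 × 1/16 = 12.8125
χ² = Σ (O − E)² / E
  purple-stemmed cut-leaf: (120 − 115.3125)² / 115.3125 = 0.1905
  purple-stemmed potato-leaf: (32 − 38.4375)² / 38.4375 = 1.0782
  green-stemmed cut-leaf: (39 − 38.4375)² / 38.4375 = 0.0082
  green-stemmed potato-leaf: (14 − 12.8125)² / 12.8125 = 0.1101
χ² = 0.1905 + 1.0782 + 0.0082 + 0.1101 = 1.387
Degrees of freedom = 4 − 1 = 3; critical value at α = 0.1 is 6.251.
Since 1.387 < 6.251, we fail to reject the null hypothesis — the data are consistent with the 9:3:3:1 ratio.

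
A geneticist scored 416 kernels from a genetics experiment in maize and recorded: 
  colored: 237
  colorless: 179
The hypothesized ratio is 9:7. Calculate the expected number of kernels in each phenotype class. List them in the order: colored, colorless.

234, 182

Expected counts for N = 416 under a 9:7 ratio (total parts = 16):
  colored: 416 × 9/16 = 234
  colorless: 416 × 7/16 = 182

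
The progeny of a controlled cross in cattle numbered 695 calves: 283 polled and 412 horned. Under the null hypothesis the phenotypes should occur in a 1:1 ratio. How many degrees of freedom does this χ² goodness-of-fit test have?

1

A goodness-of-fit test with 2 phenotype classes has df = 2 − 1 = 1.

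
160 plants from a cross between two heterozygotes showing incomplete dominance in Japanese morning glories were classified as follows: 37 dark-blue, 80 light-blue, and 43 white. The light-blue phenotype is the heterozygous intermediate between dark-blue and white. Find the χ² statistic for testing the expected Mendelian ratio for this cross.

With incomplete dominance, a heterozygote × heterozygote cross gives a 1:2:1 phenotypic ratio.
Total ratio parts = 4. Expected numbers out of 160:
  dark-blue: 160 × 1/4 = 40
  light-blue: 160 × 2/4 = 80
  white: 160 × 1/4 = 40
χ² = Σ (O − E)² / E
  dark-blue: (37 − 40)² / 40 = 0.2250
  light-blue: (80 − 80)² / 80 = 0.0000
  white: (43 − 40)² / 40 = 0.2250
χ² = 0.2250 + 0.0000 + 0.2250 = 0.450

0.450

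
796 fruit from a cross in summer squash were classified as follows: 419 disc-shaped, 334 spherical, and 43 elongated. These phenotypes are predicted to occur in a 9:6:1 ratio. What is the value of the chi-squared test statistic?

6.984

Under the 9:6:1 hypothesis (Σ ratio = 16, N = 796):
  disc-shaped: 796 × 9/16 = 447.75
  spherical: 796 × 6/16 = 298.5
  elongated: 796 × 1/16 = 49.75
χ² = Σ (O − E)² / E
  disc-shaped: (419 − 447.75)² / 447.75 = 1.8460
  spherical: (334 − 298.5)² / 298.5 = 4.2219
  elongated: (43 − 49.75)² / 49.75 = 0.9158
χ² = 1.8460 + 4.2219 + 0.9158 = 6.9837 ≈ 6.984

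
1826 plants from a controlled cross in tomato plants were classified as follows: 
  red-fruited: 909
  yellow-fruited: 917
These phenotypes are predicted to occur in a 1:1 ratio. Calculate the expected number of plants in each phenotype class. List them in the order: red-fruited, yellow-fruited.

913, 913

Expected counts for N = 1826 under a 1:1 ratio (total parts = 2):
  red-fruited: 1826 × 1/2 = 913
  yellow-fruited: 1826 × 1/2 = 913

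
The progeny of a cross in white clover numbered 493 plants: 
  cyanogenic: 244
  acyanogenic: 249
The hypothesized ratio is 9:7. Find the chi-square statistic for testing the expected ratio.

Total ratio parts = 16. Expected numbers out of 493:
  cyanogenic: 493 × 9/16 = 277.3125
  acyanogenic: 493 × 7/16 = 215.6875
χ² = Σ (O − E)² / E
  cyanogenic: (244 − 277.3125)² / 277.3125 = 4.0017
  acyanogenic: (249 − 215.6875)² / 215.6875 = 5.1450
χ² = 4.0017 + 5.1450 = 9.1467 ≈ 9.147

9.147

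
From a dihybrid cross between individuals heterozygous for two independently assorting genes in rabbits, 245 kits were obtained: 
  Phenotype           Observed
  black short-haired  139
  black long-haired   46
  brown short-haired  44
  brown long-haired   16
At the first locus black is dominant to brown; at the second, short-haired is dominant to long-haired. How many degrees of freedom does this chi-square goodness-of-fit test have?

A dihybrid F₂ with independent assortment and complete dominance at both loci gives a 9:3:3:1 phenotypic ratio.
A goodness-of-fit test with 4 phenotype classes has df = 4 − 1 = 3.

3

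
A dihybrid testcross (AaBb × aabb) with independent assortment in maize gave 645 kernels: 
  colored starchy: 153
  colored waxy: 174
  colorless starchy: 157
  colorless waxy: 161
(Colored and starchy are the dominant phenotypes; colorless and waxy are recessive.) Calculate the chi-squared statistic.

A dihybrid testcross with independent assortment gives a 1:1:1:1 ratio.
The 1:1:1:1 ratio has 4 parts, so with N = 645 the expected counts are:
  colored starchy: 645 × 1/4 = 161.25
  colored waxy: 645 × 1/4 = 161.25
  colorless starchy: 645 × 1/4 = 161.25
  colorless waxy: 645 × 1/4 = 161.25
χ² = Σ (O − E)² / E
  colored starchy: (153 − 161.25)² / 161.25 = 0.4221
  colored waxy: (174 − 161.25)² / 161.25 = 1.0081
  colorless starchy: (157 − 161.25)² / 161.25 = 0.1120
  colorless waxy: (161 − 161.25)² / 161.25 = 0.0004
χ² = 0.4221 + 1.0081 + 0.1120 + 0.0004 = 1.5426 ≈ 1.543

1.543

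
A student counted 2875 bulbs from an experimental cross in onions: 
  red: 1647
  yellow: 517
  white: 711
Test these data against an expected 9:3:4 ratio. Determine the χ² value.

1.536

Total ratio parts = 16. Expected numbers out of 2875:
  red: 2875 × 9/16 = 1617.1875
  yellow: 2875 × 3/16 = 539.0625
  white: 2875 × 4/16 = 718.75
χ² = Σ (O − E)² / E
  red: (1647 − 1617.1875)² / 1617.1875 = 0.5496
  yellow: (517 − 539.0625)² / 539.0625 = 0.9030
  white: (711 − 718.75)² / 718.75 = 0.0836
χ² = 0.5496 + 0.9030 + 0.0836 = 1.5362 ≈ 1.536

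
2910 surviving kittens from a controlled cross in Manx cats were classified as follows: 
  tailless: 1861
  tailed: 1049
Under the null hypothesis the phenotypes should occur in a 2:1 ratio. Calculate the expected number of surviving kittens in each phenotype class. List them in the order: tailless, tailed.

1940, 970

Under the 2:1 hypothesis (Σ ratio = 3, N = 2910):
  tailless: 2910 × 2/3 = 1940
  tailed: 2910 × 1/3 = 970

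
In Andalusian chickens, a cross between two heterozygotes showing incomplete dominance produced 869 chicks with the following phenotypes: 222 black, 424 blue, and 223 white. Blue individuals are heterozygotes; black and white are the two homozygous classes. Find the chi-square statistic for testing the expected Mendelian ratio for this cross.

0.510

With incomplete dominance, a heterozygote × heterozygote cross gives a 1:2:1 phenotypic ratio.
The 1:2:1 ratio has 4 parts, so with N = 869 the expected counts are:
  black: 869 × 1/4 = 217.25
  blue: 869 × 2/4 = 434.5
  white: 869 × 1/4 = 217.25
χ² = Σ (O − E)² / E
  black: (222 − 217.25)² / 217.25 = 0.1039
  blue: (424 − 434.5)² / 434.5 = 0.2537
  white: (223 − 217.25)² / 217.25 = 0.1522
χ² = 0.1039 + 0.2537 + 0.1522 = 0.5098 ≈ 0.510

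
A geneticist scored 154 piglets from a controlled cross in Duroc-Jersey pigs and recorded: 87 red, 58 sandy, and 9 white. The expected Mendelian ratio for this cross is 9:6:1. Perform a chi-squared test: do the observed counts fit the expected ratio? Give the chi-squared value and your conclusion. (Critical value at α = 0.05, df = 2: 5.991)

Under the 9:6:1 hypothesis (Σ ratio = 16, N = 154):
  red: 154 × 9/16 = 86.625
  sandy: 154 × 6/16 = 57.75
  white: 154 × 1/16 = 9.625
χ² = Σ (O − E)² / E
  red: (87 − 86.625)² / 86.625 = 0.0016
  sandy: (58 − 57.75)² / 57.75 = 0.0011
  white: (9 − 9.625)² / 9.625 = 0.0406
χ² = 0.0016 + 0.0011 + 0.0406 = 0.0433 ≈ 0.043
Degrees of freedom = 3 − 1 = 2; critical value at α = 0.05 is 5.991.
Since 0.043 < 5.991, we fail to reject the null hypothesis — the data are consistent with the 9:6:1 ratio.

0.043; consistent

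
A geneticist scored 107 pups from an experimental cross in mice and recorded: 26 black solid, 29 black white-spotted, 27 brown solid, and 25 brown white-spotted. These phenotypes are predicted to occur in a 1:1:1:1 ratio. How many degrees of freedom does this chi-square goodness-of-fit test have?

3

A goodness-of-fit test with 4 phenotype classes has df = 4 − 1 = 3.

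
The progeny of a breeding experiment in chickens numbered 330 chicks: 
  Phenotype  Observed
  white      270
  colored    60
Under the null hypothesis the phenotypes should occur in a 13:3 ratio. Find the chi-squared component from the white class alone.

0.013

Total ratio parts = 16. Expected numbers out of 330:
  white: 330 × 13/16 = 268.125
  colored: 330 × 3/16 = 61.875
Contribution of white: (270 − 268.125)² / 268.125 = 0.0131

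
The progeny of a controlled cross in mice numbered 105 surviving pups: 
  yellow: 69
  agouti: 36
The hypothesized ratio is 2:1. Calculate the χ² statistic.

Total ratio parts = 3. Expected numbers out of 105:
  yellow: 105 × 2/3 = 70
  agouti: 105 × 1/3 = 35
χ² = Σ (O − E)² / E
  yellow: (69 − 70)² / 70 = 0.0143
  agouti: (36 − 35)² / 35 = 0.0286
χ² = 0.0143 + 0.0286 = 0.0429 ≈ 0.043

0.043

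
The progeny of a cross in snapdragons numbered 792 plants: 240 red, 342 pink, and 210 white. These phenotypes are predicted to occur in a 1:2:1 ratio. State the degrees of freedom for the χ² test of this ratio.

A goodness-of-fit test with 3 phenotype classes has df = 3 − 1 = 2.

2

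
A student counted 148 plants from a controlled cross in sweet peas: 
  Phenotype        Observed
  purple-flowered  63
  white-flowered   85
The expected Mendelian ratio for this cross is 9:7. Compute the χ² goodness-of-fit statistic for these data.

Expected counts for N = 148 under a 9:7 ratio (total parts = 16):
  purple-flowered: 148 × 9/16 = 83.25
  white-flowered: 148 × 7/16 = 64.75
χ² = Σ (O − E)² / E
  purple-flowered: (63 − 83.25)² / 83.25 = 4.9257
  white-flowered: (85 − 64.75)² / 64.75 = 6.3330
χ² = 4.9257 + 6.3330 = 11.2587 ≈ 11.259

11.259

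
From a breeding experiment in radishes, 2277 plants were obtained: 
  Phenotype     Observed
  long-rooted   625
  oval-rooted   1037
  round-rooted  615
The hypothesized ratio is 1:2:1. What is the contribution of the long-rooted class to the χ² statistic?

Under the 1:2:1 hypothesis (Σ ratio = 4, N = 2277):
  long-rooted: 2277 × 1/4 = 569.25
  oval-rooted: 2277 × 2/4 = 1138.5
  round-rooted: 2277 × 1/4 = 569.25
Contribution of long-rooted: (625 − 569.25)² / 569.25 = 5.4599

5.460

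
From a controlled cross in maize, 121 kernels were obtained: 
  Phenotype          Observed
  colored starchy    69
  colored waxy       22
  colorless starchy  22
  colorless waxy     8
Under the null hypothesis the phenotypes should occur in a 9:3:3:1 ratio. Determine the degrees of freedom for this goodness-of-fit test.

3

A goodness-of-fit test with 4 phenotype classes has df = 4 − 1 = 3.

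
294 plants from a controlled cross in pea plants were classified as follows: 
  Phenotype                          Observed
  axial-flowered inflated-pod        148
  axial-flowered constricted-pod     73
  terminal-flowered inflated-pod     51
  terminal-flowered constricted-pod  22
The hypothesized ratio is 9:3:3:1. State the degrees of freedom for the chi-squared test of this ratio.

3

A goodness-of-fit test with 4 phenotype classes has df = 4 − 1 = 3.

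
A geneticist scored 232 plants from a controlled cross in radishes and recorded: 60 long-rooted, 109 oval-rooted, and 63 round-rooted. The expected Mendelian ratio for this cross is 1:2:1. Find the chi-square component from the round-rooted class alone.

Total ratio parts = 4. Expected numbers out of 232:
  long-rooted: 232 × 1/4 = 58
  oval-rooted: 232 × 2/4 = 116
  round-rooted: 232 × 1/4 = 58
Contribution of round-rooted: (63 − 58)² / 58 = 0.4310

0.431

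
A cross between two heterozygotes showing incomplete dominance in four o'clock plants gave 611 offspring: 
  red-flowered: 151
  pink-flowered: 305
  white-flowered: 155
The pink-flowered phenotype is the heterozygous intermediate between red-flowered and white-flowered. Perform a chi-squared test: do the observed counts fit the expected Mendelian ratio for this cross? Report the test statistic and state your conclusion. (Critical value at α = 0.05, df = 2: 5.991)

With incomplete dominance, a heterozygote × heterozygote cross gives a 1:2:1 phenotypic ratio.
Under the 1:2:1 hypothesis (Σ ratio = 4, N = 611):
  red-flowered: 611 × 1/4 = 152.75
  pink-flowered: 611 × 2/4 = 305.5
  white-flowered: 611 × 1/4 = 152.75
χ² = Σ (O − E)² / E
  red-flowered: (151 − 152.75)² / 152.75 = 0.0200
  pink-flowered: (305 − 305.5)² / 305.5 = 0.0008
  white-flowered: (155 − 152.75)² / 152.75 = 0.0331
χ² = 0.0200 + 0.0008 + 0.0331 = 0.0539 ≈ 0.054
Degrees of freedom = 3 − 1 = 2; critical value at α = 0.05 is 5.991.
Since 0.054 < 5.991, we fail to reject the null hypothesis — the data are consistent with the 1:2:1 ratio.

0.054; consistent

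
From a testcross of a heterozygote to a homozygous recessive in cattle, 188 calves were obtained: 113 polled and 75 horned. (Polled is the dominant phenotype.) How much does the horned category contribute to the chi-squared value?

A testcross of a heterozygote (Aa × aa) gives a 1:1 phenotypic ratio.
Expected counts for N = 188 under a 1:1 ratio (total parts = 2):
  polled: 188 × 1/2 = 94
  horned: 188 × 1/2 = 94
Contribution of horned: (75 − 94)² / 94 = 3.8404

3.840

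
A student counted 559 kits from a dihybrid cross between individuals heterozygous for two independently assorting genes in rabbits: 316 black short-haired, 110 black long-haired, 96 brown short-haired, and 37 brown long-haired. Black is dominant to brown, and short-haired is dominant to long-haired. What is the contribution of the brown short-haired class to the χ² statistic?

A dihybrid F₂ with independent assortment and complete dominance at both loci gives a 9:3:3:1 phenotypic ratio.
Expected counts for N = 559 under a 9:3:3:1 ratio (total parts = 16):
  black short-haired: 559 × 9/16 = 314.4375
  black long-haired: 559 × 3/16 = 104.8125
  brown short-haired: 559 × 3/16 = 104.8125
  brown long-haired: 559 × 1/16 = 34.9375
Contribution of brown short-haired: (96 − 104.8125)² / 104.8125 = 0.7409

0.741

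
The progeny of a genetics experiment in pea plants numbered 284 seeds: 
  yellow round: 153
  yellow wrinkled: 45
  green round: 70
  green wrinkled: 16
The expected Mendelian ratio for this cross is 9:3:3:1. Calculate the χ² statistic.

7.005

Total ratio parts = 16. Expected numbers out of 284:
  yellow round: 284 × 9/16 = 159.75
  yellow wrinkled: 284 × 3/16 = 53.25
  green round: 284 × 3/16 = 53.25
  green wrinkled: 284 × 1/16 = 17.75
χ² = Σ (O − E)² / E
  yellow round: (153 − 159.75)² / 159.75 = 0.2852
  yellow wrinkled: (45 − 53.25)² / 53.25 = 1.2782
  green round: (70 − 53.25)² / 53.25 = 5.2688
  green wrinkled: (16 − 17.75)² / 17.75 = 0.1725
χ² = 0.2852 + 1.2782 + 5.2688 + 0.1725 = 7.0047 ≈ 7.005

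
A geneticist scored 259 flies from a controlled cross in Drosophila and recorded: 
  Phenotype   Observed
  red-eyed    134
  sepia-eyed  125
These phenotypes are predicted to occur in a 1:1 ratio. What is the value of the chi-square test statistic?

Expected counts for N = 259 under a 1:1 ratio (total parts = 2):
  red-eyed: 259 × 1/2 = 129.5
  sepia-eyed: 259 × 1/2 = 129.5
χ² = Σ (O − E)² / E
  red-eyed: (134 − 129.5)² / 129.5 = 0.1564
  sepia-eyed: (125 − 129.5)² / 129.5 = 0.1564
χ² = 0.1564 + 0.1564 = 0.3128 ≈ 0.313

0.313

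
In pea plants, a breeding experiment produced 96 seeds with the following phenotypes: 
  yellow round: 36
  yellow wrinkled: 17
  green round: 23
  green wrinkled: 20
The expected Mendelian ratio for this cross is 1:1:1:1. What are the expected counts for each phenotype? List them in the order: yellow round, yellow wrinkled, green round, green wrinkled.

Expected counts for N = 96 under a 1:1:1:1 ratio (total parts = 4):
  yellow round: 96 × 1/4 = 24
  yellow wrinkled: 96 × 1/4 = 24
  green round: 96 × 1/4 = 24
  green wrinkled: 96 × 1/4 = 24

24, 24, 24, 24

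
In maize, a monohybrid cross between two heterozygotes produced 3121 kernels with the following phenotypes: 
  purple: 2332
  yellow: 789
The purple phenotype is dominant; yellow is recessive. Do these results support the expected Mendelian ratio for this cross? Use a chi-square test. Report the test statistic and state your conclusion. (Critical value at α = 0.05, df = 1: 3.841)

For a monohybrid cross between heterozygotes with complete dominance, the expected phenotypic ratio is 3:1.
The 3:1 ratio has 4 parts, so with N = 3121 the expected counts are:
  purple: 3121 × 3/4 = 2340.75
  yellow: 3121 × 1/4 = 780.25
χ² = Σ (O − E)² / E
  purple: (2332 − 2340.75)² / 2340.75 = 0.0327
  yellow: (789 − 780.25)² / 780.25 = 0.0981
χ² = 0.0327 + 0.0981 = 0.1308 ≈ 0.131
Degrees of freedom = 2 − 1 = 1; critical value at α = 0.05 is 3.841.
Since 0.131 < 3.841, we fail to reject the null hypothesis — the data are consistent with the 3:1 ratio.

0.131; consistent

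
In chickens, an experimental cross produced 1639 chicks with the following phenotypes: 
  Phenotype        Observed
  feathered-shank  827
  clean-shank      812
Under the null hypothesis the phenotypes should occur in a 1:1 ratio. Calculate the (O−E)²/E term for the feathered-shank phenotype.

0.069

The 1:1 ratio has 2 parts, so with N = 1639 the expected counts are:
  feathered-shank: 1639 × 1/2 = 819.5
  clean-shank: 1639 × 1/2 = 819.5
Contribution of feathered-shank: (827 − 819.5)² / 819.5 = 0.0686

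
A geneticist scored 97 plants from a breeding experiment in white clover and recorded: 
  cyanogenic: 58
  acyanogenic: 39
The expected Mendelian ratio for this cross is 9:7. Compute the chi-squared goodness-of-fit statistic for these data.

0.495

The 9:7 ratio has 16 parts, so with N = 97 the expected counts are:
  cyanogenic: 97 × 9/16 = 54.5625
  acyanogenic: 97 × 7/16 = 42.4375
χ² = Σ (O − E)² / E
  cyanogenic: (58 − 54.5625)² / 54.5625 = 0.2166
  acyanogenic: (39 − 42.4375)² / 42.4375 = 0.2784
χ² = 0.2166 + 0.2784 = 0.495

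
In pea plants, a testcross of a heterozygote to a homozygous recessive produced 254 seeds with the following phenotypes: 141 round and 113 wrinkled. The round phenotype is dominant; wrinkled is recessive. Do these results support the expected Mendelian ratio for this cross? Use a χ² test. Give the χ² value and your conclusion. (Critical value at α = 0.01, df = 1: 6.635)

A testcross of a heterozygote (Aa × aa) gives a 1:1 phenotypic ratio.
The 1:1 ratio has 2 parts, so with N = 254 the expected counts are:
  round: 254 × 1/2 = 127
  wrinkled: 254 × 1/2 = 127
χ² = Σ (O − E)² / E
  round: (141 − 127)² / 127 = 1.5433
  wrinkled: (113 − 127)² / 127 = 1.5433
χ² = 1.5433 + 1.5433 = 3.0866 ≈ 3.087
Degrees of freedom = 2 − 1 = 1; critical value at α = 0.01 is 6.635.
Since 3.087 < 6.635, we fail to reject the null hypothesis — the data are consistent with the 1:1 ratio.

3.087; consistent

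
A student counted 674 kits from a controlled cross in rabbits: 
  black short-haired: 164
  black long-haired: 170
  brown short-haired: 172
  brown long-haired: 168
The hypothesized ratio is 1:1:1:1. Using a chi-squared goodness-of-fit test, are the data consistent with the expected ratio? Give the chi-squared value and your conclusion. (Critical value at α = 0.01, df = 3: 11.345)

0.208; consistent

The 1:1:1:1 ratio has 4 parts, so with N = 674 the expected counts are:
  black short-haired: 674 × 1/4 = 168.5
  black long-haired: 674 × 1/4 = 168.5
  brown short-haired: 674 × 1/4 = 168.5
  brown long-haired: 674 × 1/4 = 168.5
χ² = Σ (O − E)² / E
  black short-haired: (164 − 168.5)² / 168.5 = 0.1202
  black long-haired: (170 − 168.5)² / 168.5 = 0.0134
  brown short-haired: (172 − 168.5)² / 168.5 = 0.0727
  brown long-haired: (168 − 168.5)² / 168.5 = 0.0015
χ² = 0.1202 + 0.0134 + 0.0727 + 0.0015 = 0.2078 ≈ 0.208
Degrees of freedom = 4 − 1 = 3; critical value at α = 0.01 is 11.345.
Since 0.208 < 11.345, we fail to reject the null hypothesis — the data are consistent with the 1:1:1:1 ratio.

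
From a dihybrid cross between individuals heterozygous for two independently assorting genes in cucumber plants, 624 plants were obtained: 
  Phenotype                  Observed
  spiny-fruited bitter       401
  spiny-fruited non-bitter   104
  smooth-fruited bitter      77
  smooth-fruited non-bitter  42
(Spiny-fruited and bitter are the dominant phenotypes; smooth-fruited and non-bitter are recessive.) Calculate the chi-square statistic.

A dihybrid F₂ with independent assortment and complete dominance at both loci gives a 9:3:3:1 phenotypic ratio.
Expected counts for N = 624 under a 9:3:3:1 ratio (total parts = 16):
  spiny-fruited bitter: 624 × 9/16 = 351
  spiny-fruited non-bitter: 624 × 3/16 = 117
  smooth-fruited bitter: 624 × 3/16 = 117
  smooth-fruited non-bitter: 624 × 1/16 = 39
χ² = Σ (O − E)² / E
  spiny-fruited bitter: (401 − 351)² / 351 = 7.1225
  spiny-fruited non-bitter: (104 − 117)² / 117 = 1.4444
  smooth-fruited bitter: (77 − 117)² / 117 = 13.6752
  smooth-fruited non-bitter: (42 − 39)² / 39 = 0.2308
χ² = 7.1225 + 1.4444 + 13.6752 + 0.2308 = 22.4729 ≈ 22.473

22.473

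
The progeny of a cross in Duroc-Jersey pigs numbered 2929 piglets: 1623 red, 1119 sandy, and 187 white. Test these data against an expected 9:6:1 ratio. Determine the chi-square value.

Expected counts for N = 2929 under a 9:6:1 ratio (total parts = 16):
  red: 2929 × 9/16 = 1647.5625
  sandy: 2929 × 6/16 = 1098.375
  white: 2929 × 1/16 = 183.0625
χ² = Σ (O − E)² / E
  red: (1623 − 1647.5625)² / 1647.5625 = 0.3662
  sandy: (1119 − 1098.375)² / 1098.375 = 0.3873
  white: (187 − 183.0625)² / 183.0625 = 0.0847
χ² = 0.3662 + 0.3873 + 0.0847 = 0.8382 ≈ 0.838

0.838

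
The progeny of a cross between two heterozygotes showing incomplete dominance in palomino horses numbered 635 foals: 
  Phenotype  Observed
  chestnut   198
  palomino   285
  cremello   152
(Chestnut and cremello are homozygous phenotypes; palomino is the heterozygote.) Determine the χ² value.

With incomplete dominance, a heterozygote × heterozygote cross gives a 1:2:1 phenotypic ratio.
Expected counts for N = 635 under a 1:2:1 ratio (total parts = 4):
  chestnut: 635 × 1/4 = 158.75
  palomino: 635 × 2/4 = 317.5
  cremello: 635 × 1/4 = 158.75
χ² = Σ (O − E)² / E
  chestnut: (198 − 158.75)² / 158.75 = 9.7043
  palomino: (285 − 317.5)² / 317.5 = 3.3268
  cremello: (152 − 158.75)² / 158.75 = 0.2870
χ² = 9.7043 + 3.3268 + 0.2870 = 13.3181 ≈ 13.318

13.318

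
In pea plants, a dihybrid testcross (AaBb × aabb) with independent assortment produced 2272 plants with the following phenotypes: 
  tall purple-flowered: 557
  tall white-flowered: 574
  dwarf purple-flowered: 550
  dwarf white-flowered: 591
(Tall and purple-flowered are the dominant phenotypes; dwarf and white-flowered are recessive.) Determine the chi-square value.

A dihybrid testcross with independent assortment gives a 1:1:1:1 ratio.
Expected counts for N = 2272 under a 1:1:1:1 ratio (total parts = 4):
  tall purple-flowered: 2272 × 1/4 = 568
  tall white-flowered: 2272 × 1/4 = 568
  dwarf purple-flowered: 2272 × 1/4 = 568
  dwarf white-flowered: 2272 × 1/4 = 568
χ² = Σ (O − E)² / E
  tall purple-flowered: (557 − 568)² / 568 = 0.2130
  tall white-flowered: (574 − 568)² / 568 = 0.0634
  dwarf purple-flowered: (550 − 568)² / 568 = 0.5704
  dwarf white-flowered: (591 − 568)² / 568 = 0.9313
χ² = 0.2130 + 0.0634 + 0.5704 + 0.9313 = 1.7781 ≈ 1.778

1.778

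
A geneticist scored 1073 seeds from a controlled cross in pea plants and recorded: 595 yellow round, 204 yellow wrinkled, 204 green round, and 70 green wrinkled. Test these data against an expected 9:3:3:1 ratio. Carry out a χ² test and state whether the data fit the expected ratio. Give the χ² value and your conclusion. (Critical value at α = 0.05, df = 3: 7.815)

Total ratio parts = 16. Expected numbers out of 1073:
  yellow round: 1073 × 9/16 = 603.5625
  yellow wrinkled: 1073 × 3/16 = 201.1875
  green round: 1073 × 3/16 = 201.1875
  green wrinkled: 1073 × 1/16 = 67.0625
χ² = Σ (O − E)² / E
  yellow round: (595 − 603.5625)² / 603.5625 = 0.1215
  yellow wrinkled: (204 − 201.1875)² / 201.1875 = 0.0393
  green round: (204 − 201.1875)² / 201.1875 = 0.0393
  green wrinkled: (70 − 67.0625)² / 67.0625 = 0.1287
χ² = 0.1215 + 0.0393 + 0.0393 + 0.1287 = 0.3288 ≈ 0.329
Degrees of freedom = 4 − 1 = 3; critical value at α = 0.05 is 7.815.
Since 0.329 < 7.815, we fail to reject the null hypothesis — the data are consistent with the 9:3:3:1 ratio.

0.329; consistent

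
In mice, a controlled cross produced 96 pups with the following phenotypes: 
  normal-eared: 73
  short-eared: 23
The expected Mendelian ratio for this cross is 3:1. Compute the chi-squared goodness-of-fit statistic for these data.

0.056

The 3:1 ratio has 4 parts, so with N = 96 the expected counts are:
  normal-eared: 96 × 3/4 = 72
  short-eared: 96 × 1/4 = 24
χ² = Σ (O − E)² / E
  normal-eared: (73 − 72)² / 72 = 0.0139
  short-eared: (23 − 24)² / 24 = 0.0417
χ² = 0.0139 + 0.0417 = 0.0556 ≈ 0.056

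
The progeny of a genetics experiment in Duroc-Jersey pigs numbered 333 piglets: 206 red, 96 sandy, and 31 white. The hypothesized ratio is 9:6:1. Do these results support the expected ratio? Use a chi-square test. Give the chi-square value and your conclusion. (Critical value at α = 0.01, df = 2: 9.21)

13.528; not consistent

Expected counts for N = 333 under a 9:6:1 ratio (total parts = 16):
  red: 333 × 9/16 = 187.3125
  sandy: 333 × 6/16 = 124.875
  white: 333 × 1/16 = 20.8125
χ² = Σ (O − E)² / E
  red: (206 − 187.3125)² / 187.3125 = 1.8644
  sandy: (96 − 124.875)² / 124.875 = 6.6768
  white: (31 − 20.8125)² / 20.8125 = 4.9867
χ² = 1.8644 + 6.6768 + 4.9867 = 13.5279 ≈ 13.528
Degrees of freedom = 3 − 1 = 2; critical value at α = 0.01 is 9.21.
Since 13.528 > 9.21, we reject the null hypothesis — the data do not fit the 9:6:1 ratio.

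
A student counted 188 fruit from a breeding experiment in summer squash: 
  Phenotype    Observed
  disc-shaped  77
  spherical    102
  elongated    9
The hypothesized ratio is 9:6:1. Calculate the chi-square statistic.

22.534

Total ratio parts = 16. Expected numbers out of 188:
  disc-shaped: 188 × 9/16 = 105.75
  spherical: 188 × 6/16 = 70.5
  elongated: 188 × 1/16 = 11.75
χ² = Σ (O − E)² / E
  disc-shaped: (77 − 105.75)² / 105.75 = 7.8162
  spherical: (102 − 70.5)² / 70.5 = 14.0745
  elongated: (9 − 11.75)² / 11.75 = 0.6436
χ² = 7.8162 + 14.0745 + 0.6436 = 22.5343 ≈ 22.534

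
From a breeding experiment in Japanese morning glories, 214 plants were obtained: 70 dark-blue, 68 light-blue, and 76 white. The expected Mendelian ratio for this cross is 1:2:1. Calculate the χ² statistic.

28.766

Under the 1:2:1 hypothesis (Σ ratio = 4, N = 214):
  dark-blue: 214 × 1/4 = 53.5
  light-blue: 214 × 2/4 = 107
  white: 214 × 1/4 = 53.5
χ² = Σ (O − E)² / E
  dark-blue: (70 − 53.5)² / 53.5 = 5.0888
  light-blue: (68 − 107)² / 107 = 14.2150
  white: (76 − 53.5)² / 53.5 = 9.4626
χ² = 5.0888 + 14.2150 + 9.4626 = 28.7664 ≈ 28.766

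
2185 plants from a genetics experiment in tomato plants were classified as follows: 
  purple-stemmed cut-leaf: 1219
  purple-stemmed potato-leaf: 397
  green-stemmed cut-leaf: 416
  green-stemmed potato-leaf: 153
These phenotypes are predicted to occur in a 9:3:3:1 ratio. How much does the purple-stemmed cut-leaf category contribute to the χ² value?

Total ratio parts = 16. Expected numbers out of 2185:
  purple-stemmed cut-leaf: 2185 × 9/16 = 1229.0625
  purple-stemmed potato-leaf: 2185 × 3/16 = 409.6875
  green-stemmed cut-leaf: 2185 × 3/16 = 409.6875
  green-stemmed potato-leaf: 2185 × 1/16 = 136.5625
Contribution of purple-stemmed cut-leaf: (1219 − 1229.0625)² / 1229.0625 = 0.0824

0.082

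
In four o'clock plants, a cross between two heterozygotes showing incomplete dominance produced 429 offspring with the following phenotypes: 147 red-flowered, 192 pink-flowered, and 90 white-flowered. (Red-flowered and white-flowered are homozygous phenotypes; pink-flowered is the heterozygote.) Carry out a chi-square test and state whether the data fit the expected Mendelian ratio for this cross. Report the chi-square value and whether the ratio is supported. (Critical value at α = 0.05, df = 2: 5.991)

With incomplete dominance, a heterozygote × heterozygote cross gives a 1:2:1 phenotypic ratio.
The 1:2:1 ratio has 4 parts, so with N = 429 the expected counts are:
  red-flowered: 429 × 1/4 = 107.25
  pink-flowered: 429 × 2/4 = 214.5
  white-flowered: 429 × 1/4 = 107.25
χ² = Σ (O − E)² / E
  red-flowered: (147 − 107.25)² / 107.25 = 14.7325
  pink-flowered: (192 − 214.5)² / 214.5 = 2.3601
  white-flowered: (90 − 107.25)² / 107.25 = 2.7745
χ² = 14.7325 + 2.3601 + 2.7745 = 19.8671 ≈ 19.867
Degrees of freedom = 3 − 1 = 2; critical value at α = 0.05 is 5.991.
Since 19.867 > 5.991, we reject the null hypothesis — the data do not fit the 1:2:1 ratio.

19.867; not consistent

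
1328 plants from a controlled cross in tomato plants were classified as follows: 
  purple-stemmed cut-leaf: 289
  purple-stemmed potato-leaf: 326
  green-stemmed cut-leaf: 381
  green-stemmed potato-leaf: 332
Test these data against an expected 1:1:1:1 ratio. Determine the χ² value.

12.910

Under the 1:1:1:1 hypothesis (Σ ratio = 4, N = 1328):
  purple-stemmed cut-leaf: 1328 × 1/4 = 332
  purple-stemmed potato-leaf: 1328 × 1/4 = 332
  green-stemmed cut-leaf: 1328 × 1/4 = 332
  green-stemmed potato-leaf: 1328 × 1/4 = 332
χ² = Σ (O − E)² / E
  purple-stemmed cut-leaf: (289 − 332)² / 332 = 5.5693
  purple-stemmed potato-leaf: (326 − 332)² / 332 = 0.1084
  green-stemmed cut-leaf: (381 − 332)² / 332 = 7.2319
  green-stemmed potato-leaf: (332 − 332)² / 332 = 0.0000
χ² = 5.5693 + 0.1084 + 7.2319 + 0.0000 = 12.9096 ≈ 12.910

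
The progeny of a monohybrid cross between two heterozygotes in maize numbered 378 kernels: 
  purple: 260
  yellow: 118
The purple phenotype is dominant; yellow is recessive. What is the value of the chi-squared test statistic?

7.792

For a monohybrid cross between heterozygotes with complete dominance, the expected phenotypic ratio is 3:1.
Expected counts for N = 378 under a 3:1 ratio (total parts = 4):
  purple: 378 × 3/4 = 283.5
  yellow: 378 × 1/4 = 94.5
χ² = Σ (O − E)² / E
  purple: (260 − 283.5)² / 283.5 = 1.9480
  yellow: (118 − 94.5)² / 94.5 = 5.8439
χ² = 1.9480 + 5.8439 = 7.7919 ≈ 7.792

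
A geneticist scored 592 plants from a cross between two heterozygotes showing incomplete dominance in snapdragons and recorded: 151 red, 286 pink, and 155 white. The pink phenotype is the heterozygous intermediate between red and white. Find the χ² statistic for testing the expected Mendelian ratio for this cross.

With incomplete dominance, a heterozygote × heterozygote cross gives a 1:2:1 phenotypic ratio.
The 1:2:1 ratio has 4 parts, so with N = 592 the expected counts are:
  red: 592 × 1/4 = 148
  pink: 592 × 2/4 = 296
  white: 592 × 1/4 = 148
χ² = Σ (O − E)² / E
  red: (151 − 148)² / 148 = 0.0608
  pink: (286 − 296)² / 296 = 0.3378
  white: (155 − 148)² / 148 = 0.3311
χ² = 0.0608 + 0.3378 + 0.3311 = 0.7297 ≈ 0.730

0.730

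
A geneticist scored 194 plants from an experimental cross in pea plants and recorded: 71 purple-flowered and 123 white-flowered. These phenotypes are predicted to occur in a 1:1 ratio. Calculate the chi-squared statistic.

13.938

The 1:1 ratio has 2 parts, so with N = 194 the expected counts are:
  purple-flowered: 194 × 1/2 = 97
  white-flowered: 194 × 1/2 = 97
χ² = Σ (O − E)² / E
  purple-flowered: (71 − 97)² / 97 = 6.9691
  white-flowered: (123 − 97)² / 97 = 6.9691
χ² = 6.9691 + 6.9691 = 13.9382 ≈ 13.938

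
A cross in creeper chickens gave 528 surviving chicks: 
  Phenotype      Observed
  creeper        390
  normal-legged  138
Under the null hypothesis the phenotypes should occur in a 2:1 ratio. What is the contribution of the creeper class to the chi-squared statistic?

4.102

Under the 2:1 hypothesis (Σ ratio = 3, N = 528):
  creeper: 528 × 2/3 = 352
  normal-legged: 528 × 1/3 = 176
Contribution of creeper: (390 − 352)² / 352 = 4.1023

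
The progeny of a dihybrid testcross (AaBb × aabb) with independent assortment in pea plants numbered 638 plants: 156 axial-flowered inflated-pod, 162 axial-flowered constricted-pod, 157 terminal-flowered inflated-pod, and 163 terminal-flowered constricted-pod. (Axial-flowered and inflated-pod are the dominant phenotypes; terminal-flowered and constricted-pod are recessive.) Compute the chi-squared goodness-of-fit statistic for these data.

A dihybrid testcross with independent assortment gives a 1:1:1:1 ratio.
Under the 1:1:1:1 hypothesis (Σ ratio = 4, N = 638):
  axial-flowered inflated-pod: 638 × 1/4 = 159.5
  axial-flowered constricted-pod: 638 × 1/4 = 159.5
  terminal-flowered inflated-pod: 638 × 1/4 = 159.5
  terminal-flowered constricted-pod: 638 × 1/4 = 159.5
χ² = Σ (O − E)² / E
  axial-flowered inflated-pod: (156 − 159.5)² / 159.5 = 0.0768
  axial-flowered constricted-pod: (162 − 159.5)² / 159.5 = 0.0392
  terminal-flowered inflated-pod: (157 − 159.5)² / 159.5 = 0.0392
  terminal-flowered constricted-pod: (163 − 159.5)² / 159.5 = 0.0768
χ² = 0.0768 + 0.0392 + 0.0392 + 0.0768 = 0.232

0.232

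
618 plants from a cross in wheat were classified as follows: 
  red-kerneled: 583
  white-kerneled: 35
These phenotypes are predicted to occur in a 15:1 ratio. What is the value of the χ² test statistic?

Expected counts for N = 618 under a 15:1 ratio (total parts = 16):
  red-kerneled: 618 × 15/16 = 579.375
  white-kerneled: 618 × 1/16 = 38.625
χ² = Σ (O − E)² / E
  red-kerneled: (583 − 579.375)² / 579.375 = 0.0227
  white-kerneled: (35 − 38.625)² / 38.625 = 0.3402
χ² = 0.0227 + 0.3402 = 0.3629 ≈ 0.363

0.363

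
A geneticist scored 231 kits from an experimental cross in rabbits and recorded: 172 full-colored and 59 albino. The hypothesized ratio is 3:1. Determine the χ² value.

Under the 3:1 hypothesis (Σ ratio = 4, N = 231):
  full-colored: 231 × 3/4 = 173.25
  albino: 231 × 1/4 = 57.75
χ² = Σ (O − E)² / E
  full-colored: (172 − 173.25)² / 173.25 = 0.0090
  albino: (59 − 57.75)² / 57.75 = 0.0271
χ² = 0.0090 + 0.0271 = 0.0361 ≈ 0.036

0.036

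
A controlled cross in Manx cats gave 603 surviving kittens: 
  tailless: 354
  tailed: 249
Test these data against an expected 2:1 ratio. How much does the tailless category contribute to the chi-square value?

5.731

Total ratio parts = 3. Expected numbers out of 603:
  tailless: 603 × 2/3 = 402
  tailed: 603 × 1/3 = 201
Contribution of tailless: (354 − 402)² / 402 = 5.7313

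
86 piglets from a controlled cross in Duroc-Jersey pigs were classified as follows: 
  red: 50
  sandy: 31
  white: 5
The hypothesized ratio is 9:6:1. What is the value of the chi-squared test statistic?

Expected counts for N = 86 under a 9:6:1 ratio (total parts = 16):
  red: 86 × 9/16 = 48.375
  sandy: 86 × 6/16 = 32.25
  white: 86 × 1/16 = 5.375
χ² = Σ (O − E)² / E
  red: (50 − 48.375)² / 48.375 = 0.0546
  sandy: (31 − 32.25)² / 32.25 = 0.0484
  white: (5 − 5.375)² / 5.375 = 0.0262
χ² = 0.0546 + 0.0484 + 0.0262 = 0.1292 ≈ 0.129

0.129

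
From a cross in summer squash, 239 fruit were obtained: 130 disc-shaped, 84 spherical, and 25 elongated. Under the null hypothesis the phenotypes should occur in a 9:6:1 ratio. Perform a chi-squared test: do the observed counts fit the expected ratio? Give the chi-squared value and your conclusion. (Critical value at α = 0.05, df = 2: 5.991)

The 9:6:1 ratio has 16 parts, so with N = 239 the expected counts are:
  disc-shaped: 239 × 9/16 = 134.4375
  spherical: 239 × 6/16 = 89.625
  elongated: 239 × 1/16 = 14.9375
χ² = Σ (O − E)² / E
  disc-shaped: (130 − 134.4375)² / 134.4375 = 0.1465
  spherical: (84 − 89.625)² / 89.625 = 0.3530
  elongated: (25 − 14.9375)² / 14.9375 = 6.7785
χ² = 0.1465 + 0.3530 + 6.7785 = 7.278
Degrees of freedom = 3 − 1 = 2; critical value at α = 0.05 is 5.991.
Since 7.278 > 5.991, we reject the null hypothesis — the data do not fit the 9:6:1 ratio.

7.278; not consistent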